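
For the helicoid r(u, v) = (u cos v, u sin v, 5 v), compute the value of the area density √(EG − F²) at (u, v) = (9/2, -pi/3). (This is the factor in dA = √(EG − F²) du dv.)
√(EG − F²)|_{(9/2, -pi/3)} = sqrt(181)/2

E = 1, F = 0, G = u^2 + 25, so EG − F² = u^2 + 25. Taking the positive square root: √(EG − F²) = sqrt(u^2 + 25). At (u, v) = (9/2, -pi/3): sqrt(181)/2.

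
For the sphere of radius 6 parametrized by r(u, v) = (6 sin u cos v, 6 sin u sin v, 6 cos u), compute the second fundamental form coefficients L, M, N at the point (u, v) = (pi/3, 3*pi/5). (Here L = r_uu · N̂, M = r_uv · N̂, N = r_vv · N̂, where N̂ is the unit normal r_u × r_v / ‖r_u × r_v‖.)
L = -6;  M = 0;  N = -9/2

Compute the unit normal N̂(u, v) = (sin(u)^2*cos(v)/Abs(sin(u)), sin(u)^2*sin(v)/Abs(sin(u)), sin(2*u)/(2*Abs(sin(u)))), and the second partials r_uu, r_uv, r_vv. Take dot products:
  L(u, v) = r_uu · N̂ = -6*sin(u)/Abs(sin(u)),
  M(u, v) = r_uv · N̂ = 0,
  N(u, v) = r_vv · N̂ = -6*sin(u)^3/Abs(sin(u)).
Evaluating at (u, v) = (pi/3, 3*pi/5):
  L = -6, M = 0, N = -9/2.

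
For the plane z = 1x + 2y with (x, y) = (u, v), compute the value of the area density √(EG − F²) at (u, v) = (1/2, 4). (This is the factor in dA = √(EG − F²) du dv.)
√(EG − F²)|_{(1/2, 4)} = sqrt(6)

E = 2, F = 2, G = 5, so EG − F² = 6. Taking the positive square root: √(EG − F²) = sqrt(6). At (u, v) = (1/2, 4): sqrt(6).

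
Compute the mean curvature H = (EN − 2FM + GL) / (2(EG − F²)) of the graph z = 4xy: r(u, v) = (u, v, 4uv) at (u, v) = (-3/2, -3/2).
H = -144*sqrt(73)/5329

With E = 16*v^2 + 1, F = 16*u*v, G = 16*u^2 + 1, L = 0, M = 4/sqrt(16*u^2 + 16*v^2 + 1), N = 0, assemble
  H = (EN − 2FM + GL) / (2(EG − F²)) = -64*u*v/(16*u^2 + 16*v^2 + 1)^(3/2).
At (u, v) = (-3/2, -3/2): H = -144*sqrt(73)/5329.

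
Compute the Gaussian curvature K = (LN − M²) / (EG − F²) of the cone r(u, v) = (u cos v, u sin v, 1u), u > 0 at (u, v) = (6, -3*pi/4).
K = 0

Coefficients of the first fundamental form: E = 2, F = 0, G = u^2.
Coefficients of the second fundamental form: L = 0, M = 0, N = sqrt(2)*u^2/(2*Abs(u)).
Assemble K = (LN − M²)/(EG − F²) = 0. At (u, v) = (6, -3*pi/4): K = 0.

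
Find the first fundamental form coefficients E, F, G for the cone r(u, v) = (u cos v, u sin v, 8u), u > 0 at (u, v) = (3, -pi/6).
E = 65;  F = 0;  G = 9

Partials: r_u = (cos(v), sin(v), 8), r_v = (-u*sin(v), u*cos(v), 0). As functions of (u, v):
  E = r_u · r_u = 65,
  F = r_u · r_v = 0,
  G = r_v · r_v = u^2.
Evaluating at (u, v) = (3, -pi/6): E = 65, F = 0, G = 9.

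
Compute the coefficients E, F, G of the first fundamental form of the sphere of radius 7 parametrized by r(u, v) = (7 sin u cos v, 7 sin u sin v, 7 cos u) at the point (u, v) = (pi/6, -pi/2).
E = 49;  F = 0;  G = 49/4

Partials: r_u = (7*cos(u)*cos(v), 7*sin(v)*cos(u), -7*sin(u)), r_v = (-7*sin(u)*sin(v), 7*sin(u)*cos(v), 0). As functions of (u, v):
  E = r_u · r_u = 49,
  F = r_u · r_v = 0,
  G = r_v · r_v = 49*sin(u)^2.
Evaluating at (u, v) = (pi/6, -pi/2): E = 49, F = 0, G = 49/4.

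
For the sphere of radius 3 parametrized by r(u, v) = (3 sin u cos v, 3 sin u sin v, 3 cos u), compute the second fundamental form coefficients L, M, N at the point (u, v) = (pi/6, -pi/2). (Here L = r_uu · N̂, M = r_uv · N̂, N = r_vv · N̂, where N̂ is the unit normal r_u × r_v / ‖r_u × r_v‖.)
L = -3;  M = 0;  N = -3/4

Compute the unit normal N̂(u, v) = (sin(u)^2*cos(v)/Abs(sin(u)), sin(u)^2*sin(v)/Abs(sin(u)), sin(2*u)/(2*Abs(sin(u)))), and the second partials r_uu, r_uv, r_vv. Take dot products:
  L(u, v) = r_uu · N̂ = -3*sin(u)/Abs(sin(u)),
  M(u, v) = r_uv · N̂ = 0,
  N(u, v) = r_vv · N̂ = -3*sin(u)^3/Abs(sin(u)).
Evaluating at (u, v) = (pi/6, -pi/2):
  L = -3, M = 0, N = -3/4.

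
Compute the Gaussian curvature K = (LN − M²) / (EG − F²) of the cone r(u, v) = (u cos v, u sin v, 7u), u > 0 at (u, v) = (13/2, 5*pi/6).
K = 0

Coefficients of the first fundamental form: E = 50, F = 0, G = u^2.
Coefficients of the second fundamental form: L = 0, M = 0, N = 7*sqrt(2)*u^2/(10*Abs(u)).
Assemble K = (LN − M²)/(EG − F²) = 0. At (u, v) = (13/2, 5*pi/6): K = 0.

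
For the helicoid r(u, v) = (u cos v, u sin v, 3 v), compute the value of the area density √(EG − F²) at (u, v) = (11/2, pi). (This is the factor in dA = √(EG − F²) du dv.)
√(EG − F²)|_{(11/2, pi)} = sqrt(157)/2

E = 1, F = 0, G = u^2 + 9, so EG − F² = u^2 + 9. Taking the positive square root: √(EG − F²) = sqrt(u^2 + 9). At (u, v) = (11/2, pi): sqrt(157)/2.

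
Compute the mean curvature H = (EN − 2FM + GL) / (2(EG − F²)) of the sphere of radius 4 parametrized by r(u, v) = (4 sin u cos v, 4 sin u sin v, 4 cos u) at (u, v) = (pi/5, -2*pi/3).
H = -1/4

With E = 16, F = 0, G = 16*sin(u)^2, L = -4*sin(u)/Abs(sin(u)), M = 0, N = -4*sin(u)^3/Abs(sin(u)), assemble
  H = (EN − 2FM + GL) / (2(EG − F²)) = -sin(u)/(4*Abs(sin(u))).
At (u, v) = (pi/5, -2*pi/3): H = -1/4.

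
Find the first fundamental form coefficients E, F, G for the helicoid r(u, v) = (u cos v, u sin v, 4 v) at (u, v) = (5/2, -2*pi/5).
E = 1;  F = 0;  G = 89/4

Partials: r_u = (cos(v), sin(v), 0), r_v = (-u*sin(v), u*cos(v), 4). As functions of (u, v):
  E = r_u · r_u = 1,
  F = r_u · r_v = 0,
  G = r_v · r_v = u^2 + 16.
Evaluating at (u, v) = (5/2, -2*pi/5): E = 1, F = 0, G = 89/4.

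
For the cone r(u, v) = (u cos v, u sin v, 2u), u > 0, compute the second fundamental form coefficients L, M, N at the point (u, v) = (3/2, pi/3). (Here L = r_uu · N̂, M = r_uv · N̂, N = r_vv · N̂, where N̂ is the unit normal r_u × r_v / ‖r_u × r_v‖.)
L = 0;  M = 0;  N = 3*sqrt(5)/5

Compute the unit normal N̂(u, v) = (-2*sqrt(5)*u*cos(v)/(5*Abs(u)), -2*sqrt(5)*u*sin(v)/(5*Abs(u)), sqrt(5)*u/(5*Abs(u))), and the second partials r_uu, r_uv, r_vv. Take dot products:
  L(u, v) = r_uu · N̂ = 0,
  M(u, v) = r_uv · N̂ = 0,
  N(u, v) = r_vv · N̂ = 2*sqrt(5)*u^2/(5*Abs(u)).
Evaluating at (u, v) = (3/2, pi/3):
  L = 0, M = 0, N = 3*sqrt(5)/5.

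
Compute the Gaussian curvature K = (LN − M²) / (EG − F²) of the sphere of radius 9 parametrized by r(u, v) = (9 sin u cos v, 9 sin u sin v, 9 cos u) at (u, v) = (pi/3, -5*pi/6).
K = 1/81

Coefficients of the first fundamental form: E = 81, F = 0, G = 81*sin(u)^2.
Coefficients of the second fundamental form: L = -9*sin(u)/Abs(sin(u)), M = 0, N = -9*sin(u)^3/Abs(sin(u)).
Assemble K = (LN − M²)/(EG − F²) = 1/81. At (u, v) = (pi/3, -5*pi/6): K = 1/81.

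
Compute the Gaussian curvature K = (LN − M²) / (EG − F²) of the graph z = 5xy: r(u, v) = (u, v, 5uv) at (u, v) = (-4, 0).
K = -25/160801

Coefficients of the first fundamental form: E = 25*v^2 + 1, F = 25*u*v, G = 25*u^2 + 1.
Coefficients of the second fundamental form: L = 0, M = 5/sqrt(25*u^2 + 25*v^2 + 1), N = 0.
Assemble K = (LN − M²)/(EG − F²) = -25/(625*u^4 + 1250*u^2*v^2 + 50*u^2 + 625*v^4 + 50*v^2 + 1). At (u, v) = (-4, 0): K = -25/160801.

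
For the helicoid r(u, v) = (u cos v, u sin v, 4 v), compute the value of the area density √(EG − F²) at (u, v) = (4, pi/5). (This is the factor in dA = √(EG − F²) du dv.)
√(EG − F²)|_{(4, pi/5)} = 4*sqrt(2)

E = 1, F = 0, G = u^2 + 16, so EG − F² = u^2 + 16. Taking the positive square root: √(EG − F²) = sqrt(u^2 + 16). At (u, v) = (4, pi/5): 4*sqrt(2).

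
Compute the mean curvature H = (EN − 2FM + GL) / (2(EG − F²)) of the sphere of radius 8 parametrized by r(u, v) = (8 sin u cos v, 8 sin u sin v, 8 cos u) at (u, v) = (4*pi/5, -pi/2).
H = -1/8

With E = 64, F = 0, G = 64*sin(u)^2, L = -8*sin(u)/Abs(sin(u)), M = 0, N = -8*sin(u)^3/Abs(sin(u)), assemble
  H = (EN − 2FM + GL) / (2(EG − F²)) = -sin(u)/(8*Abs(sin(u))).
At (u, v) = (4*pi/5, -pi/2): H = -1/8.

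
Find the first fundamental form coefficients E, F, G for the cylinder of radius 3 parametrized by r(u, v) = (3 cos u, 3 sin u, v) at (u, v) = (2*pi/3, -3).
E = 9;  F = 0;  G = 1

Partials: r_u = (-3*sin(u), 3*cos(u), 0), r_v = (0, 0, 1). As functions of (u, v):
  E = r_u · r_u = 9,
  F = r_u · r_v = 0,
  G = r_v · r_v = 1.
Evaluating at (u, v) = (2*pi/3, -3): E = 9, F = 0, G = 1.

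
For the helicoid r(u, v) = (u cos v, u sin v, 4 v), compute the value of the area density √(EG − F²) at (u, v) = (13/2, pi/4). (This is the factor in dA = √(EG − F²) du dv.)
√(EG − F²)|_{(13/2, pi/4)} = sqrt(233)/2

E = 1, F = 0, G = u^2 + 16, so EG − F² = u^2 + 16. Taking the positive square root: √(EG − F²) = sqrt(u^2 + 16). At (u, v) = (13/2, pi/4): sqrt(233)/2.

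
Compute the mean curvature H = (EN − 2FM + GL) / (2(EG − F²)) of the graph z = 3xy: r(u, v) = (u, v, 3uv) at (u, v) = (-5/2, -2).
H = -1080*sqrt(373)/139129

With E = 9*v^2 + 1, F = 9*u*v, G = 9*u^2 + 1, L = 0, M = 3/sqrt(9*u^2 + 9*v^2 + 1), N = 0, assemble
  H = (EN − 2FM + GL) / (2(EG − F²)) = -27*u*v/(9*u^2 + 9*v^2 + 1)^(3/2).
At (u, v) = (-5/2, -2): H = -1080*sqrt(373)/139129.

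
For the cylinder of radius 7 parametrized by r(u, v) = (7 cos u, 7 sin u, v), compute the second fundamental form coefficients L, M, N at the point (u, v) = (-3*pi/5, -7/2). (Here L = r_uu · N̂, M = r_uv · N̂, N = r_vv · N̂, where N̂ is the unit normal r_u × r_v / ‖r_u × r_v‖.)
L = -7;  M = 0;  N = 0

Compute the unit normal N̂(u, v) = (cos(u), sin(u), 0), and the second partials r_uu, r_uv, r_vv. Take dot products:
  L(u, v) = r_uu · N̂ = -7,
  M(u, v) = r_uv · N̂ = 0,
  N(u, v) = r_vv · N̂ = 0.
Evaluating at (u, v) = (-3*pi/5, -7/2):
  L = -7, M = 0, N = 0.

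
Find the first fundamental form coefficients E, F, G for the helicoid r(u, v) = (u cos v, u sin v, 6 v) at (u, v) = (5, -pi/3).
E = 1;  F = 0;  G = 61

Partials: r_u = (cos(v), sin(v), 0), r_v = (-u*sin(v), u*cos(v), 6). As functions of (u, v):
  E = r_u · r_u = 1,
  F = r_u · r_v = 0,
  G = r_v · r_v = u^2 + 36.
Evaluating at (u, v) = (5, -pi/3): E = 1, F = 0, G = 61.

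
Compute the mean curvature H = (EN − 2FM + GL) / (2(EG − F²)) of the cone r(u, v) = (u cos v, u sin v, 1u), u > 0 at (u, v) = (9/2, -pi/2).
H = sqrt(2)/18

With E = 2, F = 0, G = u^2, L = 0, M = 0, N = sqrt(2)*u^2/(2*Abs(u)), assemble
  H = (EN − 2FM + GL) / (2(EG − F²)) = sqrt(2)/(4*Abs(u)).
At (u, v) = (9/2, -pi/2): H = sqrt(2)/18.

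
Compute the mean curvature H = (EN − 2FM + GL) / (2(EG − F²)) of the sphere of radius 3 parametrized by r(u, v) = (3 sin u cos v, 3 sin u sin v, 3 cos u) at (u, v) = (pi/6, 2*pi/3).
H = -1/3

With E = 9, F = 0, G = 9*sin(u)^2, L = -3*sin(u)/Abs(sin(u)), M = 0, N = -3*sin(u)^3/Abs(sin(u)), assemble
  H = (EN − 2FM + GL) / (2(EG − F²)) = -sin(u)/(3*Abs(sin(u))).
At (u, v) = (pi/6, 2*pi/3): H = -1/3.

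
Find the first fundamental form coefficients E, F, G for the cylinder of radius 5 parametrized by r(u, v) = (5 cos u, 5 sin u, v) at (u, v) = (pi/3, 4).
E = 25;  F = 0;  G = 1

Partials: r_u = (-5*sin(u), 5*cos(u), 0), r_v = (0, 0, 1). As functions of (u, v):
  E = r_u · r_u = 25,
  F = r_u · r_v = 0,
  G = r_v · r_v = 1.
Evaluating at (u, v) = (pi/3, 4): E = 25, F = 0, G = 1.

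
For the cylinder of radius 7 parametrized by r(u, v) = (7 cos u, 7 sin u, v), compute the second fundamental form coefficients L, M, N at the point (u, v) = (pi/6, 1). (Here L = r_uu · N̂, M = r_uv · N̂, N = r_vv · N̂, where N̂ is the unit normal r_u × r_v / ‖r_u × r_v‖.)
L = -7;  M = 0;  N = 0

Compute the unit normal N̂(u, v) = (cos(u), sin(u), 0), and the second partials r_uu, r_uv, r_vv. Take dot products:
  L(u, v) = r_uu · N̂ = -7,
  M(u, v) = r_uv · N̂ = 0,
  N(u, v) = r_vv · N̂ = 0.
Evaluating at (u, v) = (pi/6, 1):
  L = -7, M = 0, N = 0.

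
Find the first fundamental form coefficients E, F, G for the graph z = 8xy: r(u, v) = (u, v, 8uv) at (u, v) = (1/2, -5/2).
E = 401;  F = -80;  G = 17

Partials: r_u = (1, 0, 8*v), r_v = (0, 1, 8*u). As functions of (u, v):
  E = r_u · r_u = 64*v^2 + 1,
  F = r_u · r_v = 64*u*v,
  G = r_v · r_v = 64*u^2 + 1.
Evaluating at (u, v) = (1/2, -5/2): E = 401, F = -80, G = 17.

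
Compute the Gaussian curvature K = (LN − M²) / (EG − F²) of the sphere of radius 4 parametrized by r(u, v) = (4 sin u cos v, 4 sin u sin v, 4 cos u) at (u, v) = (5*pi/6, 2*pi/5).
K = 1/16

Coefficients of the first fundamental form: E = 16, F = 0, G = 16*sin(u)^2.
Coefficients of the second fundamental form: L = -4*sin(u)/Abs(sin(u)), M = 0, N = -4*sin(u)^3/Abs(sin(u)).
Assemble K = (LN − M²)/(EG − F²) = 1/16. At (u, v) = (5*pi/6, 2*pi/5): K = 1/16.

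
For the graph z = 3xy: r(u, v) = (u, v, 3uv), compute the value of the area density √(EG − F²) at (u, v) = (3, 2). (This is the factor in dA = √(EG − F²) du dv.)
√(EG − F²)|_{(3, 2)} = sqrt(118)

E = 9*v^2 + 1, F = 9*u*v, G = 9*u^2 + 1, so EG − F² = 9*u^2 + 9*v^2 + 1. Taking the positive square root: √(EG − F²) = sqrt(9*u^2 + 9*v^2 + 1). At (u, v) = (3, 2): sqrt(118).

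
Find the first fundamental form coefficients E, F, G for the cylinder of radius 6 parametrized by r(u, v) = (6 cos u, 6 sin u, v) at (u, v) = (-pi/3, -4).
E = 36;  F = 0;  G = 1

Partials: r_u = (-6*sin(u), 6*cos(u), 0), r_v = (0, 0, 1). As functions of (u, v):
  E = r_u · r_u = 36,
  F = r_u · r_v = 0,
  G = r_v · r_v = 1.
Evaluating at (u, v) = (-pi/3, -4): E = 36, F = 0, G = 1.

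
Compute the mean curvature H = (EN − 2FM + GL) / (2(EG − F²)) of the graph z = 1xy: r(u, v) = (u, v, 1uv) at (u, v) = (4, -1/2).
H = 16*sqrt(69)/4761

With E = v^2 + 1, F = u*v, G = u^2 + 1, L = 0, M = 1/sqrt(u^2 + v^2 + 1), N = 0, assemble
  H = (EN − 2FM + GL) / (2(EG − F²)) = -u*v/(u^2 + v^2 + 1)^(3/2).
At (u, v) = (4, -1/2): H = 16*sqrt(69)/4761.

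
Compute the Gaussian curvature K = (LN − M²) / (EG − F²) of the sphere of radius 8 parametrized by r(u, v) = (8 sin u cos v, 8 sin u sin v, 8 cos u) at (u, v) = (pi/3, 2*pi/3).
K = 1/64

Coefficients of the first fundamental form: E = 64, F = 0, G = 64*sin(u)^2.
Coefficients of the second fundamental form: L = -8*sin(u)/Abs(sin(u)), M = 0, N = -8*sin(u)^3/Abs(sin(u)).
Assemble K = (LN − M²)/(EG − F²) = 1/64. At (u, v) = (pi/3, 2*pi/3): K = 1/64.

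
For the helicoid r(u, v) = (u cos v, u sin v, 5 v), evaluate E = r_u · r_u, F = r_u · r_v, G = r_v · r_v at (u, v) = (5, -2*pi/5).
E = 1;  F = 0;  G = 50

Partials: r_u = (cos(v), sin(v), 0), r_v = (-u*sin(v), u*cos(v), 5). As functions of (u, v):
  E = r_u · r_u = 1,
  F = r_u · r_v = 0,
  G = r_v · r_v = u^2 + 25.
Evaluating at (u, v) = (5, -2*pi/5): E = 1, F = 0, G = 50.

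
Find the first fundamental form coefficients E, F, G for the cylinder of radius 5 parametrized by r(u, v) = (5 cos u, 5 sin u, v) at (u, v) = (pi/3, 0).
E = 25;  F = 0;  G = 1

Partials: r_u = (-5*sin(u), 5*cos(u), 0), r_v = (0, 0, 1). As functions of (u, v):
  E = r_u · r_u = 25,
  F = r_u · r_v = 0,
  G = r_v · r_v = 1.
Evaluating at (u, v) = (pi/3, 0): E = 25, F = 0, G = 1.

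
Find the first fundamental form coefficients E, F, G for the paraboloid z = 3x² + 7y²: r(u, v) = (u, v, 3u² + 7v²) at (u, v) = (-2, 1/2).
E = 145;  F = -84;  G = 50

Partials: r_u = (1, 0, 6*u), r_v = (0, 1, 14*v). As functions of (u, v):
  E = r_u · r_u = 36*u^2 + 1,
  F = r_u · r_v = 84*u*v,
  G = r_v · r_v = 196*v^2 + 1.
Evaluating at (u, v) = (-2, 1/2): E = 145, F = -84, G = 50.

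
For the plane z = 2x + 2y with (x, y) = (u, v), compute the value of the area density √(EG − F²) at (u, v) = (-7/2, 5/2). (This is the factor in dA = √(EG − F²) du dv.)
√(EG − F²)|_{(-7/2, 5/2)} = 3

E = 5, F = 4, G = 5, so EG − F² = 9. Taking the positive square root: √(EG − F²) = 3. At (u, v) = (-7/2, 5/2): 3.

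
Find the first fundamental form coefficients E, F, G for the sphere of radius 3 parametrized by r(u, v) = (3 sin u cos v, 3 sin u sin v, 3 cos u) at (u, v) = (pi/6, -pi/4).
E = 9;  F = 0;  G = 9/4

Partials: r_u = (3*cos(u)*cos(v), 3*sin(v)*cos(u), -3*sin(u)), r_v = (-3*sin(u)*sin(v), 3*sin(u)*cos(v), 0). As functions of (u, v):
  E = r_u · r_u = 9,
  F = r_u · r_v = 0,
  G = r_v · r_v = 9*sin(u)^2.
Evaluating at (u, v) = (pi/6, -pi/4): E = 9, F = 0, G = 9/4.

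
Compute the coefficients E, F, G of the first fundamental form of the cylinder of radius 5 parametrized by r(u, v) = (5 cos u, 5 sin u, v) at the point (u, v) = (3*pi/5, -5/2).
E = 25;  F = 0;  G = 1

Partials: r_u = (-5*sin(u), 5*cos(u), 0), r_v = (0, 0, 1). As functions of (u, v):
  E = r_u · r_u = 25,
  F = r_u · r_v = 0,
  G = r_v · r_v = 1.
Evaluating at (u, v) = (3*pi/5, -5/2): E = 25, F = 0, G = 1.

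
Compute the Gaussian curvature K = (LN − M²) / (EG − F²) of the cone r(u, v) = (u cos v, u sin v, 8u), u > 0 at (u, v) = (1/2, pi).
K = 0

Coefficients of the first fundamental form: E = 65, F = 0, G = u^2.
Coefficients of the second fundamental form: L = 0, M = 0, N = 8*sqrt(65)*u^2/(65*Abs(u)).
Assemble K = (LN − M²)/(EG − F²) = 0. At (u, v) = (1/2, pi): K = 0.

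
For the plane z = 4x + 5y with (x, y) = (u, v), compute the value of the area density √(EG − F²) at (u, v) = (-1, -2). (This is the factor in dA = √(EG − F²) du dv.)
√(EG − F²)|_{(-1, -2)} = sqrt(42)

E = 17, F = 20, G = 26, so EG − F² = 42. Taking the positive square root: √(EG − F²) = sqrt(42). At (u, v) = (-1, -2): sqrt(42).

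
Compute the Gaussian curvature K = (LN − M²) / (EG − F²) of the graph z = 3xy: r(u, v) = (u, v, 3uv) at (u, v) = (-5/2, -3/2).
K = -36/24025

Coefficients of the first fundamental form: E = 9*v^2 + 1, F = 9*u*v, G = 9*u^2 + 1.
Coefficients of the second fundamental form: L = 0, M = 3/sqrt(9*u^2 + 9*v^2 + 1), N = 0.
Assemble K = (LN − M²)/(EG − F²) = -9/(81*u^4 + 162*u^2*v^2 + 18*u^2 + 81*v^4 + 18*v^2 + 1). At (u, v) = (-5/2, -3/2): K = -36/24025.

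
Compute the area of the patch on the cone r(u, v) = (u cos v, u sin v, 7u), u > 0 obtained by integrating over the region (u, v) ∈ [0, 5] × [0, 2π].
Area = 125*sqrt(2)*pi

Area = ∫∫ √(EG − F²) du dv with √(EG − F²) = 5*sqrt(2)*Abs(u). Integrating over [0, 5] × [0, 2π] gives 125*sqrt(2)*pi.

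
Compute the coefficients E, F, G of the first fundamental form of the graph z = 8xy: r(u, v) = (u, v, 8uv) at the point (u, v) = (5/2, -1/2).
E = 17;  F = -80;  G = 401

Partials: r_u = (1, 0, 8*v), r_v = (0, 1, 8*u). As functions of (u, v):
  E = r_u · r_u = 64*v^2 + 1,
  F = r_u · r_v = 64*u*v,
  G = r_v · r_v = 64*u^2 + 1.
Evaluating at (u, v) = (5/2, -1/2): E = 17, F = -80, G = 401.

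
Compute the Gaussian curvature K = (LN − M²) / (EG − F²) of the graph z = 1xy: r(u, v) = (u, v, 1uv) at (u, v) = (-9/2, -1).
K = -16/7921

Coefficients of the first fundamental form: E = v^2 + 1, F = u*v, G = u^2 + 1.
Coefficients of the second fundamental form: L = 0, M = 1/sqrt(u^2 + v^2 + 1), N = 0.
Assemble K = (LN − M²)/(EG − F²) = 1/((u^2*v^2 - (u^2 + 1)*(v^2 + 1))*(u^2 + v^2 + 1)). At (u, v) = (-9/2, -1): K = -16/7921.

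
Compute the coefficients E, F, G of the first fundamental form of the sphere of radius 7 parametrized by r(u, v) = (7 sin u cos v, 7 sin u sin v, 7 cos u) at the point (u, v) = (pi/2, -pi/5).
E = 49;  F = 0;  G = 49

Partials: r_u = (7*cos(u)*cos(v), 7*sin(v)*cos(u), -7*sin(u)), r_v = (-7*sin(u)*sin(v), 7*sin(u)*cos(v), 0). As functions of (u, v):
  E = r_u · r_u = 49,
  F = r_u · r_v = 0,
  G = r_v · r_v = 49*sin(u)^2.
Evaluating at (u, v) = (pi/2, -pi/5): E = 49, F = 0, G = 49.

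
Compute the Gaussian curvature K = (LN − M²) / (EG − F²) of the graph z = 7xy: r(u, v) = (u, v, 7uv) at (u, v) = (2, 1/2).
K = -784/700569

Coefficients of the first fundamental form: E = 49*v^2 + 1, F = 49*u*v, G = 49*u^2 + 1.
Coefficients of the second fundamental form: L = 0, M = 7/sqrt(49*u^2 + 49*v^2 + 1), N = 0.
Assemble K = (LN − M²)/(EG − F²) = -49/(2401*u^4 + 4802*u^2*v^2 + 98*u^2 + 2401*v^4 + 98*v^2 + 1). At (u, v) = (2, 1/2): K = -784/700569.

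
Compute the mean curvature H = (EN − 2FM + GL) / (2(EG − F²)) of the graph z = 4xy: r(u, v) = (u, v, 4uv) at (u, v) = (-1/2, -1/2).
H = -16/27

With E = 16*v^2 + 1, F = 16*u*v, G = 16*u^2 + 1, L = 0, M = 4/sqrt(16*u^2 + 16*v^2 + 1), N = 0, assemble
  H = (EN − 2FM + GL) / (2(EG − F²)) = -64*u*v/(16*u^2 + 16*v^2 + 1)^(3/2).
At (u, v) = (-1/2, -1/2): H = -16/27.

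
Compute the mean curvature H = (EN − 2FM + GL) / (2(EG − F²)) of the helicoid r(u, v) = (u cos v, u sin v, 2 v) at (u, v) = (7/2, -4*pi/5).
H = 0

With E = 1, F = 0, G = u^2 + 4, L = 0, M = -2/sqrt(u^2 + 4), N = 0, assemble
  H = (EN − 2FM + GL) / (2(EG − F²)) = 0.
At (u, v) = (7/2, -4*pi/5): H = 0.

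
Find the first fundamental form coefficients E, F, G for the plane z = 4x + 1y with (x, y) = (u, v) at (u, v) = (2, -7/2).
E = 17;  F = 4;  G = 2

Partials: r_u = (1, 0, 4), r_v = (0, 1, 1). As functions of (u, v):
  E = r_u · r_u = 17,
  F = r_u · r_v = 4,
  G = r_v · r_v = 2.
Evaluating at (u, v) = (2, -7/2): E = 17, F = 4, G = 2.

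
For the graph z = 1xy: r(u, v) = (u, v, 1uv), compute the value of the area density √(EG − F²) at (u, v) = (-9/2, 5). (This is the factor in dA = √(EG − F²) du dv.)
√(EG − F²)|_{(-9/2, 5)} = sqrt(185)/2

E = v^2 + 1, F = u*v, G = u^2 + 1, so EG − F² = u^2 + v^2 + 1. Taking the positive square root: √(EG − F²) = sqrt(u^2 + v^2 + 1). At (u, v) = (-9/2, 5): sqrt(185)/2.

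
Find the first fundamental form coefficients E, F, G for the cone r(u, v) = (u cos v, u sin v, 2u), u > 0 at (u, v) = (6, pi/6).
E = 5;  F = 0;  G = 36

Partials: r_u = (cos(v), sin(v), 2), r_v = (-u*sin(v), u*cos(v), 0). As functions of (u, v):
  E = r_u · r_u = 5,
  F = r_u · r_v = 0,
  G = r_v · r_v = u^2.
Evaluating at (u, v) = (6, pi/6): E = 5, F = 0, G = 36.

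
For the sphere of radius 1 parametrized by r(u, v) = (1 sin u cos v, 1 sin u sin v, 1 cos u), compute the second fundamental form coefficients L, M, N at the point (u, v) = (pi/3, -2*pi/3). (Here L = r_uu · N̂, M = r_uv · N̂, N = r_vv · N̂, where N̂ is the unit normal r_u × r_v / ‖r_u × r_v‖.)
L = -1;  M = 0;  N = -3/4

Compute the unit normal N̂(u, v) = (sin(u)^2*cos(v)/Abs(sin(u)), sin(u)^2*sin(v)/Abs(sin(u)), sin(2*u)/(2*Abs(sin(u)))), and the second partials r_uu, r_uv, r_vv. Take dot products:
  L(u, v) = r_uu · N̂ = -sin(u)/Abs(sin(u)),
  M(u, v) = r_uv · N̂ = 0,
  N(u, v) = r_vv · N̂ = -sin(u)^3/Abs(sin(u)).
Evaluating at (u, v) = (pi/3, -2*pi/3):
  L = -1, M = 0, N = -3/4.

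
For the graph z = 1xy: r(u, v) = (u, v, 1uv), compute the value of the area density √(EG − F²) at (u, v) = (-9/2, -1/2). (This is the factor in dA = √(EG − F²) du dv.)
√(EG − F²)|_{(-9/2, -1/2)} = sqrt(86)/2

E = v^2 + 1, F = u*v, G = u^2 + 1, so EG − F² = u^2 + v^2 + 1. Taking the positive square root: √(EG − F²) = sqrt(u^2 + v^2 + 1). At (u, v) = (-9/2, -1/2): sqrt(86)/2.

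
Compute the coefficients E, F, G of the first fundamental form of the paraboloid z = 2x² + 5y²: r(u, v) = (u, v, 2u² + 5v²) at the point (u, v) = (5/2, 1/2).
E = 101;  F = 50;  G = 26

Partials: r_u = (1, 0, 4*u), r_v = (0, 1, 10*v). As functions of (u, v):
  E = r_u · r_u = 16*u^2 + 1,
  F = r_u · r_v = 40*u*v,
  G = r_v · r_v = 100*v^2 + 1.
Evaluating at (u, v) = (5/2, 1/2): E = 101, F = 50, G = 26.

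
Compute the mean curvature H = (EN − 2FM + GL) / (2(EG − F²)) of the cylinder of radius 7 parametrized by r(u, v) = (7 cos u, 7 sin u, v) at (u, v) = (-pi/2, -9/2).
H = -1/14

With E = 49, F = 0, G = 1, L = -7, M = 0, N = 0, assemble
  H = (EN − 2FM + GL) / (2(EG − F²)) = -1/14.
At (u, v) = (-pi/2, -9/2): H = -1/14.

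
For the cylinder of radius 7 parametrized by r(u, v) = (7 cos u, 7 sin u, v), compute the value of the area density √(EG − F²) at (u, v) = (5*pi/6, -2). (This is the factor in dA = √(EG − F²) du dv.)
√(EG − F²)|_{(5*pi/6, -2)} = 7

E = 49, F = 0, G = 1, so EG − F² = 49. Taking the positive square root: √(EG − F²) = 7. At (u, v) = (5*pi/6, -2): 7.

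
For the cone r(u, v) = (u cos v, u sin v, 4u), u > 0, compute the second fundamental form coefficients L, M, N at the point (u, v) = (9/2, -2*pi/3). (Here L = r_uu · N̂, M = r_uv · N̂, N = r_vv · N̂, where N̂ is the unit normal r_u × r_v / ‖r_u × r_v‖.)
L = 0;  M = 0;  N = 18*sqrt(17)/17

Compute the unit normal N̂(u, v) = (-4*sqrt(17)*u*cos(v)/(17*Abs(u)), -4*sqrt(17)*u*sin(v)/(17*Abs(u)), sqrt(17)*u/(17*Abs(u))), and the second partials r_uu, r_uv, r_vv. Take dot products:
  L(u, v) = r_uu · N̂ = 0,
  M(u, v) = r_uv · N̂ = 0,
  N(u, v) = r_vv · N̂ = 4*sqrt(17)*u^2/(17*Abs(u)).
Evaluating at (u, v) = (9/2, -2*pi/3):
  L = 0, M = 0, N = 18*sqrt(17)/17.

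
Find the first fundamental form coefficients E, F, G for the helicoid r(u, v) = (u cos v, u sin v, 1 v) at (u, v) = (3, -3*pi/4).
E = 1;  F = 0;  G = 10

Partials: r_u = (cos(v), sin(v), 0), r_v = (-u*sin(v), u*cos(v), 1). As functions of (u, v):
  E = r_u · r_u = 1,
  F = r_u · r_v = 0,
  G = r_v · r_v = u^2 + 1.
Evaluating at (u, v) = (3, -3*pi/4): E = 1, F = 0, G = 10.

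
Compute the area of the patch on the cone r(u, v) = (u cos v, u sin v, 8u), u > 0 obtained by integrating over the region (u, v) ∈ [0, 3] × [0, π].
Area = 9*sqrt(65)*pi/2

Area = ∫∫ √(EG − F²) du dv with √(EG − F²) = sqrt(65)*Abs(u). Integrating over [0, 3] × [0, π] gives 9*sqrt(65)*pi/2.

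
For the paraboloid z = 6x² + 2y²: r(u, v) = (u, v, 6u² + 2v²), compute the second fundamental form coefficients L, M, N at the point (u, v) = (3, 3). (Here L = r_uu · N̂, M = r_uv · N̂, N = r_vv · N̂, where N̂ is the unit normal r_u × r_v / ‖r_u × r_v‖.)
L = 12*sqrt(1441)/1441;  M = 0;  N = 4*sqrt(1441)/1441

Compute the unit normal N̂(u, v) = (-12*u/sqrt(144*u^2 + 16*v^2 + 1), -4*v/sqrt(144*u^2 + 16*v^2 + 1), 1/sqrt(144*u^2 + 16*v^2 + 1)), and the second partials r_uu, r_uv, r_vv. Take dot products:
  L(u, v) = r_uu · N̂ = 12/sqrt(144*u^2 + 16*v^2 + 1),
  M(u, v) = r_uv · N̂ = 0,
  N(u, v) = r_vv · N̂ = 4/sqrt(144*u^2 + 16*v^2 + 1).
Evaluating at (u, v) = (3, 3):
  L = 12*sqrt(1441)/1441, M = 0, N = 4*sqrt(1441)/1441.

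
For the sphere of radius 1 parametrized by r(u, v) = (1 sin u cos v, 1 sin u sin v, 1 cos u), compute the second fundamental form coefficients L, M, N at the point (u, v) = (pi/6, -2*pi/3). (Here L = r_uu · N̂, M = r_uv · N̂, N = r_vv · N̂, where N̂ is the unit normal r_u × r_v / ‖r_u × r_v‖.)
L = -1;  M = 0;  N = -1/4

Compute the unit normal N̂(u, v) = (sin(u)^2*cos(v)/Abs(sin(u)), sin(u)^2*sin(v)/Abs(sin(u)), sin(2*u)/(2*Abs(sin(u)))), and the second partials r_uu, r_uv, r_vv. Take dot products:
  L(u, v) = r_uu · N̂ = -sin(u)/Abs(sin(u)),
  M(u, v) = r_uv · N̂ = 0,
  N(u, v) = r_vv · N̂ = -sin(u)^3/Abs(sin(u)).
Evaluating at (u, v) = (pi/6, -2*pi/3):
  L = -1, M = 0, N = -1/4.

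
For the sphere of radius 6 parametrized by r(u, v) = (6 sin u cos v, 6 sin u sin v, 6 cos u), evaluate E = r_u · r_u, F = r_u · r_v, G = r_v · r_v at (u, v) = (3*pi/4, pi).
E = 36;  F = 0;  G = 18

Partials: r_u = (6*cos(u)*cos(v), 6*sin(v)*cos(u), -6*sin(u)), r_v = (-6*sin(u)*sin(v), 6*sin(u)*cos(v), 0). As functions of (u, v):
  E = r_u · r_u = 36,
  F = r_u · r_v = 0,
  G = r_v · r_v = 36*sin(u)^2.
Evaluating at (u, v) = (3*pi/4, pi): E = 36, F = 0, G = 18.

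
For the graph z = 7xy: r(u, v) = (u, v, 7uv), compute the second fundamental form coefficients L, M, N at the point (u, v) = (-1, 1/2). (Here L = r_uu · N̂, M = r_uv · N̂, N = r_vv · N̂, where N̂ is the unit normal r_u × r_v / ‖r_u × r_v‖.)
L = 0;  M = 14*sqrt(249)/249;  N = 0

Compute the unit normal N̂(u, v) = (-7*v/sqrt(49*u^2 + 49*v^2 + 1), -7*u/sqrt(49*u^2 + 49*v^2 + 1), 1/sqrt(49*u^2 + 49*v^2 + 1)), and the second partials r_uu, r_uv, r_vv. Take dot products:
  L(u, v) = r_uu · N̂ = 0,
  M(u, v) = r_uv · N̂ = 7/sqrt(49*u^2 + 49*v^2 + 1),
  N(u, v) = r_vv · N̂ = 0.
Evaluating at (u, v) = (-1, 1/2):
  L = 0, M = 14*sqrt(249)/249, N = 0.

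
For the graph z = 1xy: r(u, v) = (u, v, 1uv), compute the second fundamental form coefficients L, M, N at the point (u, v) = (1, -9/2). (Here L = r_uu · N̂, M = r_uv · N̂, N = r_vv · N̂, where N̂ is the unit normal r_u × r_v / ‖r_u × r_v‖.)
L = 0;  M = 2*sqrt(89)/89;  N = 0

Compute the unit normal N̂(u, v) = (-v/sqrt(u^2 + v^2 + 1), -u/sqrt(u^2 + v^2 + 1), 1/sqrt(u^2 + v^2 + 1)), and the second partials r_uu, r_uv, r_vv. Take dot products:
  L(u, v) = r_uu · N̂ = 0,
  M(u, v) = r_uv · N̂ = 1/sqrt(u^2 + v^2 + 1),
  N(u, v) = r_vv · N̂ = 0.
Evaluating at (u, v) = (1, -9/2):
  L = 0, M = 2*sqrt(89)/89, N = 0.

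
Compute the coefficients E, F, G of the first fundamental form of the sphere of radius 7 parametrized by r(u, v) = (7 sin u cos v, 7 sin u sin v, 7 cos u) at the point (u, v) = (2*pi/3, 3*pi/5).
E = 49;  F = 0;  G = 147/4

Partials: r_u = (7*cos(u)*cos(v), 7*sin(v)*cos(u), -7*sin(u)), r_v = (-7*sin(u)*sin(v), 7*sin(u)*cos(v), 0). As functions of (u, v):
  E = r_u · r_u = 49,
  F = r_u · r_v = 0,
  G = r_v · r_v = 49*sin(u)^2.
Evaluating at (u, v) = (2*pi/3, 3*pi/5): E = 49, F = 0, G = 147/4.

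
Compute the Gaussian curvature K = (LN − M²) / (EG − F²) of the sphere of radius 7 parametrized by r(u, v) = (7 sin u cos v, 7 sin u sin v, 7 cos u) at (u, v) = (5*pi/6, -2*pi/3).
K = 1/49

Coefficients of the first fundamental form: E = 49, F = 0, G = 49*sin(u)^2.
Coefficients of the second fundamental form: L = -7*sin(u)/Abs(sin(u)), M = 0, N = -7*sin(u)^3/Abs(sin(u)).
Assemble K = (LN − M²)/(EG − F²) = 1/49. At (u, v) = (5*pi/6, -2*pi/3): K = 1/49.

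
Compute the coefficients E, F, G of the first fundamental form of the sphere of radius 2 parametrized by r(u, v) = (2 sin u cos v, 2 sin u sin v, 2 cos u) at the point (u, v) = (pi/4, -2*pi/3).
E = 4;  F = 0;  G = 2

Partials: r_u = (2*cos(u)*cos(v), 2*sin(v)*cos(u), -2*sin(u)), r_v = (-2*sin(u)*sin(v), 2*sin(u)*cos(v), 0). As functions of (u, v):
  E = r_u · r_u = 4,
  F = r_u · r_v = 0,
  G = r_v · r_v = 4*sin(u)^2.
Evaluating at (u, v) = (pi/4, -2*pi/3): E = 4, F = 0, G = 2.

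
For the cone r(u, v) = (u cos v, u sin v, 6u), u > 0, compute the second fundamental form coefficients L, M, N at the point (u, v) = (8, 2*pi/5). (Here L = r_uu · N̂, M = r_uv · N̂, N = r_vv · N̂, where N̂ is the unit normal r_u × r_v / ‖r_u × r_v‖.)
L = 0;  M = 0;  N = 48*sqrt(37)/37

Compute the unit normal N̂(u, v) = (-6*sqrt(37)*u*cos(v)/(37*Abs(u)), -6*sqrt(37)*u*sin(v)/(37*Abs(u)), sqrt(37)*u/(37*Abs(u))), and the second partials r_uu, r_uv, r_vv. Take dot products:
  L(u, v) = r_uu · N̂ = 0,
  M(u, v) = r_uv · N̂ = 0,
  N(u, v) = r_vv · N̂ = 6*sqrt(37)*u^2/(37*Abs(u)).
Evaluating at (u, v) = (8, 2*pi/5):
  L = 0, M = 0, N = 48*sqrt(37)/37.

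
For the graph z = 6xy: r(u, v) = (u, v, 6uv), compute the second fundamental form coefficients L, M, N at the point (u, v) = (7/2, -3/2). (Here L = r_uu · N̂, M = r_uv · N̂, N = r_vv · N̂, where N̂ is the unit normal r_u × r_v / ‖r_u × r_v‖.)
L = 0;  M = 6*sqrt(523)/523;  N = 0

Compute the unit normal N̂(u, v) = (-6*v/sqrt(36*u^2 + 36*v^2 + 1), -6*u/sqrt(36*u^2 + 36*v^2 + 1), 1/sqrt(36*u^2 + 36*v^2 + 1)), and the second partials r_uu, r_uv, r_vv. Take dot products:
  L(u, v) = r_uu · N̂ = 0,
  M(u, v) = r_uv · N̂ = 6/sqrt(36*u^2 + 36*v^2 + 1),
  N(u, v) = r_vv · N̂ = 0.
Evaluating at (u, v) = (7/2, -3/2):
  L = 0, M = 6*sqrt(523)/523, N = 0.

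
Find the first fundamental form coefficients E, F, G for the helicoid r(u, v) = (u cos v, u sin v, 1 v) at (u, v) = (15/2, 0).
E = 1;  F = 0;  G = 229/4

Partials: r_u = (cos(v), sin(v), 0), r_v = (-u*sin(v), u*cos(v), 1). As functions of (u, v):
  E = r_u · r_u = 1,
  F = r_u · r_v = 0,
  G = r_v · r_v = u^2 + 1.
Evaluating at (u, v) = (15/2, 0): E = 1, F = 0, G = 229/4.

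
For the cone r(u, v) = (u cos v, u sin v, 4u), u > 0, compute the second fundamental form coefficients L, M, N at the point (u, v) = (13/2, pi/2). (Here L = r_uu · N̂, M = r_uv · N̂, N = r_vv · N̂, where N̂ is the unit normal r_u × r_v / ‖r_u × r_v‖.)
L = 0;  M = 0;  N = 26*sqrt(17)/17

Compute the unit normal N̂(u, v) = (-4*sqrt(17)*u*cos(v)/(17*Abs(u)), -4*sqrt(17)*u*sin(v)/(17*Abs(u)), sqrt(17)*u/(17*Abs(u))), and the second partials r_uu, r_uv, r_vv. Take dot products:
  L(u, v) = r_uu · N̂ = 0,
  M(u, v) = r_uv · N̂ = 0,
  N(u, v) = r_vv · N̂ = 4*sqrt(17)*u^2/(17*Abs(u)).
Evaluating at (u, v) = (13/2, pi/2):
  L = 0, M = 0, N = 26*sqrt(17)/17.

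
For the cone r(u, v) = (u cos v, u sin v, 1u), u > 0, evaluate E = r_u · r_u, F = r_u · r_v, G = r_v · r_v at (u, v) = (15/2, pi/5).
E = 2;  F = 0;  G = 225/4

Partials: r_u = (cos(v), sin(v), 1), r_v = (-u*sin(v), u*cos(v), 0). As functions of (u, v):
  E = r_u · r_u = 2,
  F = r_u · r_v = 0,
  G = r_v · r_v = u^2.
Evaluating at (u, v) = (15/2, pi/5): E = 2, F = 0, G = 225/4.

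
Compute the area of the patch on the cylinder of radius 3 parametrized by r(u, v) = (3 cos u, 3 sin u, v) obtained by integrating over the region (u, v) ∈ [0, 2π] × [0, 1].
Area = 6*pi

Area = ∫∫ √(EG − F²) du dv with √(EG − F²) = 3. Integrating over [0, 2π] × [0, 1] gives 6*pi.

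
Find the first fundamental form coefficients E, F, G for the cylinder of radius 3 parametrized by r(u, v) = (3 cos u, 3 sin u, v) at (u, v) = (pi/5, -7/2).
E = 9;  F = 0;  G = 1

Partials: r_u = (-3*sin(u), 3*cos(u), 0), r_v = (0, 0, 1). As functions of (u, v):
  E = r_u · r_u = 9,
  F = r_u · r_v = 0,
  G = r_v · r_v = 1.
Evaluating at (u, v) = (pi/5, -7/2): E = 9, F = 0, G = 1.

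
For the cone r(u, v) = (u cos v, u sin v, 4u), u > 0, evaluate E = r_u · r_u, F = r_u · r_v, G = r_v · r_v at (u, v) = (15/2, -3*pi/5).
E = 17;  F = 0;  G = 225/4

Partials: r_u = (cos(v), sin(v), 4), r_v = (-u*sin(v), u*cos(v), 0). As functions of (u, v):
  E = r_u · r_u = 17,
  F = r_u · r_v = 0,
  G = r_v · r_v = u^2.
Evaluating at (u, v) = (15/2, -3*pi/5): E = 17, F = 0, G = 225/4.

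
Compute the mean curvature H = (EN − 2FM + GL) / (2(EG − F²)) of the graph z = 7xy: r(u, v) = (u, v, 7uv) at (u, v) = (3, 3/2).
H = -12348/103823

With E = 49*v^2 + 1, F = 49*u*v, G = 49*u^2 + 1, L = 0, M = 7/sqrt(49*u^2 + 49*v^2 + 1), N = 0, assemble
  H = (EN − 2FM + GL) / (2(EG − F²)) = -343*u*v/(49*u^2 + 49*v^2 + 1)^(3/2).
At (u, v) = (3, 3/2): H = -12348/103823.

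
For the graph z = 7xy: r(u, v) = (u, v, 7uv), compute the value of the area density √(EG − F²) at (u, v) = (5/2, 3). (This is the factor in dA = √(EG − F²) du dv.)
√(EG − F²)|_{(5/2, 3)} = sqrt(2993)/2

E = 49*v^2 + 1, F = 49*u*v, G = 49*u^2 + 1, so EG − F² = 49*u^2 + 49*v^2 + 1. Taking the positive square root: √(EG − F²) = sqrt(49*u^2 + 49*v^2 + 1). At (u, v) = (5/2, 3): sqrt(2993)/2.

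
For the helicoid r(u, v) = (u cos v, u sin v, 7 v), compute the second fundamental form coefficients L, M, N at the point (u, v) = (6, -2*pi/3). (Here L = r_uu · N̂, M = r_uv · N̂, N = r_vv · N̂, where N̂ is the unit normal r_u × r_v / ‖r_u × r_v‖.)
L = 0;  M = -7*sqrt(85)/85;  N = 0

Compute the unit normal N̂(u, v) = (7*sin(v)/sqrt(u^2 + 49), -7*cos(v)/sqrt(u^2 + 49), u/sqrt(u^2 + 49)), and the second partials r_uu, r_uv, r_vv. Take dot products:
  L(u, v) = r_uu · N̂ = 0,
  M(u, v) = r_uv · N̂ = -7/sqrt(u^2 + 49),
  N(u, v) = r_vv · N̂ = 0.
Evaluating at (u, v) = (6, -2*pi/3):
  L = 0, M = -7*sqrt(85)/85, N = 0.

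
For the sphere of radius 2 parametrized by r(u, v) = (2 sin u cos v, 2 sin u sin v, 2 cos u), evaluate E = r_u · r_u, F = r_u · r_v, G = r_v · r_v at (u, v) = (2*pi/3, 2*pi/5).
E = 4;  F = 0;  G = 3

Partials: r_u = (2*cos(u)*cos(v), 2*sin(v)*cos(u), -2*sin(u)), r_v = (-2*sin(u)*sin(v), 2*sin(u)*cos(v), 0). As functions of (u, v):
  E = r_u · r_u = 4,
  F = r_u · r_v = 0,
  G = r_v · r_v = 4*sin(u)^2.
Evaluating at (u, v) = (2*pi/3, 2*pi/5): E = 4, F = 0, G = 3.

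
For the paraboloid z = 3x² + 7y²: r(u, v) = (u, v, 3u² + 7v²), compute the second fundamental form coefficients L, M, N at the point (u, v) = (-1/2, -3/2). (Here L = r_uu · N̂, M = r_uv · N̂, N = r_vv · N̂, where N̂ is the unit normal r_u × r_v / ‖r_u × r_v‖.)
L = 6*sqrt(451)/451;  M = 0;  N = 14*sqrt(451)/451

Compute the unit normal N̂(u, v) = (-6*u/sqrt(36*u^2 + 196*v^2 + 1), -14*v/sqrt(36*u^2 + 196*v^2 + 1), 1/sqrt(36*u^2 + 196*v^2 + 1)), and the second partials r_uu, r_uv, r_vv. Take dot products:
  L(u, v) = r_uu · N̂ = 6/sqrt(36*u^2 + 196*v^2 + 1),
  M(u, v) = r_uv · N̂ = 0,
  N(u, v) = r_vv · N̂ = 14/sqrt(36*u^2 + 196*v^2 + 1).
Evaluating at (u, v) = (-1/2, -3/2):
  L = 6*sqrt(451)/451, M = 0, N = 14*sqrt(451)/451.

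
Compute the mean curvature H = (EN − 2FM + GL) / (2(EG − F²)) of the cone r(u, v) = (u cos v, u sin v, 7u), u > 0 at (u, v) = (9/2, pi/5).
H = 7*sqrt(2)/90

With E = 50, F = 0, G = u^2, L = 0, M = 0, N = 7*sqrt(2)*u^2/(10*Abs(u)), assemble
  H = (EN − 2FM + GL) / (2(EG − F²)) = 7*sqrt(2)/(20*Abs(u)).
At (u, v) = (9/2, pi/5): H = 7*sqrt(2)/90.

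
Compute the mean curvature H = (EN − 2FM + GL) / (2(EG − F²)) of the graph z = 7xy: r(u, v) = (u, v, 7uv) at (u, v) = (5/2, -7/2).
H = 2401*sqrt(30)/119790

With E = 49*v^2 + 1, F = 49*u*v, G = 49*u^2 + 1, L = 0, M = 7/sqrt(49*u^2 + 49*v^2 + 1), N = 0, assemble
  H = (EN − 2FM + GL) / (2(EG − F²)) = -343*u*v/(49*u^2 + 49*v^2 + 1)^(3/2).
At (u, v) = (5/2, -7/2): H = 2401*sqrt(30)/119790.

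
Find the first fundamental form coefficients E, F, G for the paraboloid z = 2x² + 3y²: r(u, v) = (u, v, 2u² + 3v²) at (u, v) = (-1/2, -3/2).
E = 5;  F = 18;  G = 82

Partials: r_u = (1, 0, 4*u), r_v = (0, 1, 6*v). As functions of (u, v):
  E = r_u · r_u = 16*u^2 + 1,
  F = r_u · r_v = 24*u*v,
  G = r_v · r_v = 36*v^2 + 1.
Evaluating at (u, v) = (-1/2, -3/2): E = 5, F = 18, G = 82.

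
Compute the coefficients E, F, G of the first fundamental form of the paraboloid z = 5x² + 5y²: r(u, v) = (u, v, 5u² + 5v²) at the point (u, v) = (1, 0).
E = 101;  F = 0;  G = 1

Partials: r_u = (1, 0, 10*u), r_v = (0, 1, 10*v). As functions of (u, v):
  E = r_u · r_u = 100*u^2 + 1,
  F = r_u · r_v = 100*u*v,
  G = r_v · r_v = 100*v^2 + 1.
Evaluating at (u, v) = (1, 0): E = 101, F = 0, G = 1.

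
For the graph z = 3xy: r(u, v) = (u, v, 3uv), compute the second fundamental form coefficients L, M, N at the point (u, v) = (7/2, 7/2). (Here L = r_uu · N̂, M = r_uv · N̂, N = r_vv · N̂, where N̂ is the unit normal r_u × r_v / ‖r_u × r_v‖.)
L = 0;  M = 3*sqrt(886)/443;  N = 0

Compute the unit normal N̂(u, v) = (-3*v/sqrt(9*u^2 + 9*v^2 + 1), -3*u/sqrt(9*u^2 + 9*v^2 + 1), 1/sqrt(9*u^2 + 9*v^2 + 1)), and the second partials r_uu, r_uv, r_vv. Take dot products:
  L(u, v) = r_uu · N̂ = 0,
  M(u, v) = r_uv · N̂ = 3/sqrt(9*u^2 + 9*v^2 + 1),
  N(u, v) = r_vv · N̂ = 0.
Evaluating at (u, v) = (7/2, 7/2):
  L = 0, M = 3*sqrt(886)/443, N = 0.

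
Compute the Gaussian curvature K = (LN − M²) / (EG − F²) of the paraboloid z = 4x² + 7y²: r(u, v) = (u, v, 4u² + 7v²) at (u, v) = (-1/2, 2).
K = 112/641601

Coefficients of the first fundamental form: E = 64*u^2 + 1, F = 112*u*v, G = 196*v^2 + 1.
Coefficients of the second fundamental form: L = 8/sqrt(64*u^2 + 196*v^2 + 1), M = 0, N = 14/sqrt(64*u^2 + 196*v^2 + 1).
Assemble K = (LN − M²)/(EG − F²) = 112/(4096*u^4 + 25088*u^2*v^2 + 128*u^2 + 38416*v^4 + 392*v^2 + 1). At (u, v) = (-1/2, 2): K = 112/641601.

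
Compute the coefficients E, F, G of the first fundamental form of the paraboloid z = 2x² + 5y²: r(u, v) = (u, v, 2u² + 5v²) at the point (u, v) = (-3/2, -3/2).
E = 37;  F = 90;  G = 226

Partials: r_u = (1, 0, 4*u), r_v = (0, 1, 10*v). As functions of (u, v):
  E = r_u · r_u = 16*u^2 + 1,
  F = r_u · r_v = 40*u*v,
  G = r_v · r_v = 100*v^2 + 1.
Evaluating at (u, v) = (-3/2, -3/2): E = 37, F = 90, G = 226.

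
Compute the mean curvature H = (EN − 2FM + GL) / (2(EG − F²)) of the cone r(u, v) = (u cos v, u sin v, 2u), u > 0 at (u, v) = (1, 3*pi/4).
H = sqrt(5)/5

With E = 5, F = 0, G = u^2, L = 0, M = 0, N = 2*sqrt(5)*u^2/(5*Abs(u)), assemble
  H = (EN − 2FM + GL) / (2(EG − F²)) = sqrt(5)/(5*Abs(u)).
At (u, v) = (1, 3*pi/4): H = sqrt(5)/5.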